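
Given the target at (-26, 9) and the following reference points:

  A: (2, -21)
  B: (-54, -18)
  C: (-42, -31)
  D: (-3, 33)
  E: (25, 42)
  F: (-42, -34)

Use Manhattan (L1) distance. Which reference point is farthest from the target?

Distances from (-26, 9):
A: 58
B: 55
C: 56
D: 47
E: 84
F: 59
Maximum: E at 84.

E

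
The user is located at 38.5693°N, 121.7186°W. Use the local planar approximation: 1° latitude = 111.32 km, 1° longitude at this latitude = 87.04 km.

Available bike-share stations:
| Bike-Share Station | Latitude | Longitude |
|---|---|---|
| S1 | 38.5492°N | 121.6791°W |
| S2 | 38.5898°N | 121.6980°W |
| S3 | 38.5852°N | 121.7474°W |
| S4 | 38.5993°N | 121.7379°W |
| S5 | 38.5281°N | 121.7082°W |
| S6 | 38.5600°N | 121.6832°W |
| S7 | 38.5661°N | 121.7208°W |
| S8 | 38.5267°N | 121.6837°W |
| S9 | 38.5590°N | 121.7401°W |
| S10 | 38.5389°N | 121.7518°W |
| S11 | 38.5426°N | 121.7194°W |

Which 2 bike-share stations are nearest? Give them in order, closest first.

Distances from 38.5693°N, 121.7186°W:
S1: 4.1021 km
S2: 2.9022 km
S3: 3.0687 km
S4: 3.7383 km
S5: 4.6749 km
S6: 3.2505 km
S7: 0.4044 km
S8: 5.6317 km
S9: 2.1947 km
S10: 4.4500 km
S11: 2.9731 km
Sorted: S7 (0.4044 km) < S9 (2.1947 km) < S2 (2.9022 km) < S11 (2.9731 km) < …

S7, S9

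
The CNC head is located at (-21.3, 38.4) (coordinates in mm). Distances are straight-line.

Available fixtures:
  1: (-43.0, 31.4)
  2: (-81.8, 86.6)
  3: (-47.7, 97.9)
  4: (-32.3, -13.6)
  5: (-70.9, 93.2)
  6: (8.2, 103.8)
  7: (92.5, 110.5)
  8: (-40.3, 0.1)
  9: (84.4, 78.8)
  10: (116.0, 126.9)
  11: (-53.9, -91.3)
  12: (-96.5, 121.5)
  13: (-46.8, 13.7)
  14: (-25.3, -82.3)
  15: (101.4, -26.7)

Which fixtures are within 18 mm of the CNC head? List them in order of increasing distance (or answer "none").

none

Distances from (-21.3, 38.4):
1: 22.8 mm
2: 77.4 mm
3: 65.1 mm
4: 53.2 mm
5: 73.9 mm
6: 71.7 mm
7: 134.7 mm
8: 42.8 mm
9: 113.2 mm
10: 163.4 mm
11: 133.7 mm
12: 112.1 mm
13: 35.5 mm
14: 120.8 mm
15: 138.9 mm
Threshold 18 mm: none within range.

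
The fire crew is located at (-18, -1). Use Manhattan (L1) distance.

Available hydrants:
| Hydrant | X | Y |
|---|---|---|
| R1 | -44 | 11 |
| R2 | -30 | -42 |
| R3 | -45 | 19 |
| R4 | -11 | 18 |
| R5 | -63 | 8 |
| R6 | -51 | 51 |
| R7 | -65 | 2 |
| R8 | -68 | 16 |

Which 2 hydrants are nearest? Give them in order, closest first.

Distances from (-18, -1):
R1: |-26| + |12| = 26 + 12 = 38
R2: |-12| + |-41| = 12 + 41 = 53
R3: |-27| + |20| = 27 + 20 = 47
R4: |7| + |19| = 7 + 19 = 26
R5: |-45| + |9| = 45 + 9 = 54
R6: |-33| + |52| = 33 + 52 = 85
R7: |-47| + |3| = 47 + 3 = 50
R8: |-50| + |17| = 50 + 17 = 67
Sorted: R4 (26) < R1 (38) < R3 (47) < R7 (50) < …

R4, R1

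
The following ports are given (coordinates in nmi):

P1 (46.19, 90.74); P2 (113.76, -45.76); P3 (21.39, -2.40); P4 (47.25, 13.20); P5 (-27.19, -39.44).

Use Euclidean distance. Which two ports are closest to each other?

Pairwise distances:
P3–P4: √((25.86)² + (15.60)²) = √(668.7396 + 243.3600) = 30.20 nmi
P3–P5: √((-48.58)² + (-37.04)²) = √(2360.0164 + 1371.9616) = 61.09 nmi
P1–P4: √((1.06)² + (-77.54)²) = √(1.1236 + 6012.4516) = 77.55 nmi
P2–P4: √((-66.51)² + (58.96)²) = √(4423.5801 + 3476.2816) = 88.88 nmi
P4–P5: √((-74.44)² + (-52.64)²) = √(5541.3136 + 2770.9696) = 91.17 nmi
P1–P3: √((-24.80)² + (-93.14)²) = √(615.0400 + 8675.0596) = 96.39 nmi
P2–P3: √((-92.37)² + (43.36)²) = √(8532.2169 + 1880.0896) = 102.04 nmi
P2–P5: √((-140.95)² + (6.32)²) = √(19866.9025 + 39.9424) = 141.09 nmi
P1–P5: √((-73.38)² + (-130.18)²) = √(5384.6244 + 16946.8324) = 149.44 nmi
P1–P2: √((67.57)² + (-136.50)²) = √(4565.7049 + 18632.2500) = 152.31 nmi
Closest pair: P3–P4 at 30.20 nmi.

P3 and P4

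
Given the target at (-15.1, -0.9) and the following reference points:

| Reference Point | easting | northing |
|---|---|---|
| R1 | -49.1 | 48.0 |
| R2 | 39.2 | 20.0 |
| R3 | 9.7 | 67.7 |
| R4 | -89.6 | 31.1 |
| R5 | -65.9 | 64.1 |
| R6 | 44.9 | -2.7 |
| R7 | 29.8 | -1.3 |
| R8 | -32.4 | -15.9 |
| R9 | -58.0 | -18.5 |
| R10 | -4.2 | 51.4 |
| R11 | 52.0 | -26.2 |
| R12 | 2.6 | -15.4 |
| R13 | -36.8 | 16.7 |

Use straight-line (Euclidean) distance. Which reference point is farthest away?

Distances from (-15.1, -0.9):
R1: √((-34.0)² + (48.9)²) = √(1156.0000 + 2391.2100) = 59.56
R2: √((54.3)² + (20.9)²) = √(2948.4900 + 436.8100) = 58.18
R3: √((24.8)² + (68.6)²) = √(615.0400 + 4705.9600) = 72.95
R4: √((-74.5)² + (32.0)²) = √(5550.2500 + 1024.0000) = 81.08
R5: √((-50.8)² + (65.0)²) = √(2580.6400 + 4225.0000) = 82.50
R6: √((60.0)² + (-1.8)²) = √(3600.0000 + 3.2400) = 60.03
R7: √((44.9)² + (-0.4)²) = √(2016.0100 + 0.1600) = 44.90
R8: √((-17.3)² + (-15.0)²) = √(299.2900 + 225.0000) = 22.90
R9: √((-42.9)² + (-17.6)²) = √(1840.4100 + 309.7600) = 46.37
R10: √((10.9)² + (52.3)²) = √(118.8100 + 2735.2900) = 53.42
R11: √((67.1)² + (-25.3)²) = √(4502.4100 + 640.0900) = 71.71
R12: √((17.7)² + (-14.5)²) = √(313.2900 + 210.2500) = 22.88
R13: √((-21.7)² + (17.6)²) = √(470.8900 + 309.7600) = 27.94
Maximum: R5 at 82.50.

R5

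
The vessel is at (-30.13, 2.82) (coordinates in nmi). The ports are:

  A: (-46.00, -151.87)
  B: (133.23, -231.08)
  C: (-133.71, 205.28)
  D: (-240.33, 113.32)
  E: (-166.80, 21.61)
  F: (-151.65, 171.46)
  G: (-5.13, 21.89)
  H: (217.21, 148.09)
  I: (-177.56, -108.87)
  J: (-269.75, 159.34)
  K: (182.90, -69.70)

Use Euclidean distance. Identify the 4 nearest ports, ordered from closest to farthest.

Distances from (-30.13, 2.82):
A: √((-15.87)² + (-154.69)²) = √(251.8569 + 23928.9961) = 155.50 nmi
B: √((163.36)² + (-233.90)²) = √(26686.4896 + 54709.2100) = 285.30 nmi
C: √((-103.58)² + (202.46)²) = √(10728.8164 + 40990.0516) = 227.42 nmi
D: √((-210.20)² + (110.50)²) = √(44184.0400 + 12210.2500) = 237.47 nmi
E: √((-136.67)² + (18.79)²) = √(18678.6889 + 353.0641) = 137.96 nmi
F: √((-121.52)² + (168.64)²) = √(14767.1104 + 28439.4496) = 207.86 nmi
G: √((25.00)² + (19.07)²) = √(625.0000 + 363.6649) = 31.44 nmi
H: √((247.34)² + (145.27)²) = √(61177.0756 + 21103.3729) = 286.85 nmi
I: √((-147.43)² + (-111.69)²) = √(21735.6049 + 12474.6561) = 184.96 nmi
J: √((-239.62)² + (156.52)²) = √(57417.7444 + 24498.5104) = 286.21 nmi
K: √((213.03)² + (-72.52)²) = √(45381.7809 + 5259.1504) = 225.04 nmi
Sorted: G (31.44 nmi) < E (137.96 nmi) < A (155.50 nmi) < I (184.96 nmi) < F (207.86 nmi) < K (225.04 nmi) < …

G, E, A, I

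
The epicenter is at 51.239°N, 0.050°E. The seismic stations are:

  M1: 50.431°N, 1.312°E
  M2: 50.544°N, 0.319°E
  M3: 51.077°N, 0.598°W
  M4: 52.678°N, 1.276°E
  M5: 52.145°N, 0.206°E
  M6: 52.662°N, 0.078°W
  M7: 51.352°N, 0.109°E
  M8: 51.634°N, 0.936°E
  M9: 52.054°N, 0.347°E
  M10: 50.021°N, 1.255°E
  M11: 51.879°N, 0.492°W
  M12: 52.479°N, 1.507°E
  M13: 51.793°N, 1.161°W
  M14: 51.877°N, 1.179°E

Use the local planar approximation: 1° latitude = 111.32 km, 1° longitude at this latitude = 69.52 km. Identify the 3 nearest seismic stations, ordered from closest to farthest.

M7, M3, M8

Distances from 51.239°N, 0.050°E:
M1: √((-0.808·111.32)² + (1.262·69.52)²) = √(8090.38366 + 7697.29687) = 125.649 km
M2: √((-0.695·111.32)² + (0.269·69.52)²) = √(5985.71458 + 349.72291) = 79.595 km
M3: √((-0.162·111.32)² + (-0.648·69.52)²) = √(325.21939 + 2029.40880) = 48.525 km
M4: √((1.439·111.32)² + (1.226·69.52)²) = √(25660.66950 + 7264.41200) = 181.453 km
M5: √((0.906·111.32)² + (0.156·69.52)²) = √(10171.91660 + 117.61663) = 101.437 km
M6: √((1.423·111.32)² + (-0.128·69.52)²) = √(25093.20852 + 79.18437) = 158.658 km
M7: √((0.113·111.32)² + (0.059·69.52)²) = √(158.23527 + 16.82378) = 13.231 km
M8: √((0.395·111.32)² + (0.886·69.52)²) = √(1933.48402 + 3793.90953) = 75.680 km
M9: √((0.815·111.32)² + (0.297·69.52)²) = √(8231.17079 + 426.31678) = 93.046 km
M10: √((-1.218·111.32)² + (1.205·69.52)²) = √(18384.04066 + 7017.68097) = 159.379 km
M11: √((0.640·111.32)² + (-0.542·69.52)²) = √(5075.82153 + 1419.77034) = 80.595 km
M12: √((1.240·111.32)² + (1.457·69.52)²) = √(19054.15815 + 10259.79375) = 171.213 km
M13: √((0.554·111.32)² + (-1.211·69.52)²) = √(3803.34678 + 7087.74058) = 104.360 km
M14: √((0.638·111.32)² + (1.129·69.52)²) = √(5044.14721 + 6160.37870) = 105.851 km
Sorted: M7 (13.231 km) < M3 (48.525 km) < M8 (75.680 km) < M2 (79.595 km) < M11 (80.595 km) < …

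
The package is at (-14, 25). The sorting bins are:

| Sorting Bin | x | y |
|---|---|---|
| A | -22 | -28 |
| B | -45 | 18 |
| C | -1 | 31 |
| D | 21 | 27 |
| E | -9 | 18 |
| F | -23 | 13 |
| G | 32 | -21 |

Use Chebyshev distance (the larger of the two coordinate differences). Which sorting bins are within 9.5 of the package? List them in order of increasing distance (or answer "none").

Distances from (-14, 25):
A: max(|-8|, |-53|) = 53
B: max(|-31|, |-7|) = 31
C: max(|13|, |6|) = 13
D: max(|35|, |2|) = 35
E: max(|5|, |-7|) = 7
F: max(|-9|, |-12|) = 12
G: max(|46|, |-46|) = 46
Threshold 9.5: E (7) is within range.

E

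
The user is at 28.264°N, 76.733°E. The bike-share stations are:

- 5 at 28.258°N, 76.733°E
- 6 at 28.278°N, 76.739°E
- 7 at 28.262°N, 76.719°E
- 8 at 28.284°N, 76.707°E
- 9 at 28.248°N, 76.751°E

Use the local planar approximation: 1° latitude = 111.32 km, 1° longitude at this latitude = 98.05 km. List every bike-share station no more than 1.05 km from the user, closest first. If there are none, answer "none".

Distances from 28.264°N, 76.733°E:
5: √((-0.006·111.32)² + (0.000·98.05)²) = √(0.44612 + 0.00000) = 0.668 km
6: √((0.014·111.32)² + (0.006·98.05)²) = √(2.42886 + 0.34610) = 1.666 km
7: √((-0.002·111.32)² + (-0.014·98.05)²) = √(0.04957 + 1.88431) = 1.391 km
8: √((0.020·111.32)² + (-0.026·98.05)²) = √(4.95686 + 6.49893) = 3.385 km
9: √((-0.016·111.32)² + (0.018·98.05)²) = √(3.17239 + 3.11487) = 2.507 km
Threshold 1.05 km: 5 (0.668 km) is within range.

5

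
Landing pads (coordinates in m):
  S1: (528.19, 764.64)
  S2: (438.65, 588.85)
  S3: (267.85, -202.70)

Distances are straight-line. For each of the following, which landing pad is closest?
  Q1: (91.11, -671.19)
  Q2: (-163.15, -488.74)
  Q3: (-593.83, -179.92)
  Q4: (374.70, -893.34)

Q1→S3; Q2→S3; Q3→S3; Q4→S3

Q1 at (91.11, -671.19):
  S1: 1500.88 m
  S2: 1307.09 m
  S3: 500.72 m
  → nearest: S3 (500.72 m)
Q2 at (-163.15, -488.74):
  S1: 1431.40 m
  S2: 1234.25 m
  S3: 517.28 m
  → nearest: S3 (517.28 m)
Q3 at (-593.83, -179.92):
  S1: 1466.67 m
  S2: 1287.25 m
  S3: 861.98 m
  → nearest: S3 (861.98 m)
Q4 at (374.70, -893.34):
  S1: 1665.07 m
  S2: 1483.57 m
  S3: 698.86 m
  → nearest: S3 (698.86 m)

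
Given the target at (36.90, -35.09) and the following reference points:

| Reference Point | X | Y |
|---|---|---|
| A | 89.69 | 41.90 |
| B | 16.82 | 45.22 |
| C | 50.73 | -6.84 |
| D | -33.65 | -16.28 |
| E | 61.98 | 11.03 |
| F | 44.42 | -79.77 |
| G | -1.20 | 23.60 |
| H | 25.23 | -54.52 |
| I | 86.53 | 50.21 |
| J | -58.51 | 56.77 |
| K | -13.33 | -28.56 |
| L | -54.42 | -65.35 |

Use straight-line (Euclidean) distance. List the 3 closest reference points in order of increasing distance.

H, C, F

Distances from (36.90, -35.09):
A: √((52.79)² + (76.99)²) = √(2786.7841 + 5927.4601) = 93.35
B: √((-20.08)² + (80.31)²) = √(403.2064 + 6449.6961) = 82.78
C: √((13.83)² + (28.25)²) = √(191.2689 + 798.0625) = 31.45
D: √((-70.55)² + (18.81)²) = √(4977.3025 + 353.8161) = 73.01
E: √((25.08)² + (46.12)²) = √(629.0064 + 2127.0544) = 52.50
F: √((7.52)² + (-44.68)²) = √(56.5504 + 1996.3024) = 45.31
G: √((-38.10)² + (58.69)²) = √(1451.6100 + 3444.5161) = 69.97
H: √((-11.67)² + (-19.43)²) = √(136.1889 + 377.5249) = 22.67
I: √((49.63)² + (85.30)²) = √(2463.1369 + 7276.0900) = 98.69
J: √((-95.41)² + (91.86)²) = √(9103.0681 + 8438.2596) = 132.44
K: √((-50.23)² + (6.53)²) = √(2523.0529 + 42.6409) = 50.65
L: √((-91.32)² + (-30.26)²) = √(8339.3424 + 915.6676) = 96.20
Sorted: H (22.67) < C (31.45) < F (45.31) < K (50.65) < E (52.50) < …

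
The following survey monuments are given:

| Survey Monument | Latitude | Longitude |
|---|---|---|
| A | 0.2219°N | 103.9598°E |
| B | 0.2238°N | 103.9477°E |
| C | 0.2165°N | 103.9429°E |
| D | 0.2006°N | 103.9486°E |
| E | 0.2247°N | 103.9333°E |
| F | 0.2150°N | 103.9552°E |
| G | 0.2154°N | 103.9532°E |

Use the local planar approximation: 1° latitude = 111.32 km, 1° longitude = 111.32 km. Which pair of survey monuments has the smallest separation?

Pairwise distances:
A–B: 1.3635 km
A–C: 1.9750 km
A–D: 2.6789 km
A–E: 2.9664 km
A–F: 0.9232 km
A–G: 1.0312 km
B–C: 0.9726 km
B–D: 2.5846 km
B–E: 1.6061 km
B–F: 1.2871 km
B–G: 1.1177 km
C–D: 1.8803 km
C–E: 1.4055 km
C–F: 1.3794 km
C–G: 1.1531 km
D–E: 3.1778 km
D–F: 1.7634 km
D–G: 1.7253 km
E–F: 2.6663 km
E–G: 2.4452 km
F–G: 0.2270 km
Closest pair: F–G at 0.2270 km.

F and G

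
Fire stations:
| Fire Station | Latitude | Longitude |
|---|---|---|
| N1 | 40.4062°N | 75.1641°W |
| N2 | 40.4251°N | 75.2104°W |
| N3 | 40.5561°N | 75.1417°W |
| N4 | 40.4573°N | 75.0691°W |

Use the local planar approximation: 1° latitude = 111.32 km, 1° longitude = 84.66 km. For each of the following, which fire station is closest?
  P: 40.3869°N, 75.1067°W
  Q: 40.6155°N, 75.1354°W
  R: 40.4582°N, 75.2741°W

P→N1; Q→N3; R→N2

P at 40.3869°N, 75.1067°W:
  N1: 5.3132 km
  N2: 9.7549 km
  N3: 19.0670 km
  N4: 8.4587 km
  → nearest: N1 (5.3132 km)
Q at 40.6155°N, 75.1354°W:
  N1: 23.4256 km
  N2: 22.1260 km
  N3: 6.6339 km
  N4: 18.4837 km
  → nearest: N3 (6.6339 km)
R at 40.4582°N, 75.2741°W:
  N1: 10.9651 km
  N2: 6.5314 km
  N3: 15.6337 km
  N4: 17.3556 km
  → nearest: N2 (6.5314 km)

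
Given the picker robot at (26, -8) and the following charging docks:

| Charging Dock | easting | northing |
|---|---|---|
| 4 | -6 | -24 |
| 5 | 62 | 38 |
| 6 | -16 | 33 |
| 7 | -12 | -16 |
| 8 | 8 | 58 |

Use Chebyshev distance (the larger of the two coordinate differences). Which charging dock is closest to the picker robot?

4

Distances from (26, -8):
4: max(|-32|, |-16|) = 32
5: max(|36|, |46|) = 46
6: max(|-42|, |41|) = 42
7: max(|-38|, |-8|) = 38
8: max(|-18|, |66|) = 66
Minimum: 4 at 32.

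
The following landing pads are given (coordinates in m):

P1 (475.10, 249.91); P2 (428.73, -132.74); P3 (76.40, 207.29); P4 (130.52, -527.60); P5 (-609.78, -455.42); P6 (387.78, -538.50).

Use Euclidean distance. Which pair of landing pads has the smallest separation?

Pairwise distances:
P1–P2: 385.45 m
P1–P3: 400.97 m
P1–P4: 850.45 m
P1–P5: 1294.01 m
P1–P6: 793.23 m
P2–P3: 489.65 m
P2–P4: 494.82 m
P2–P5: 1087.49 m
P2–P6: 407.82 m
P3–P4: 736.88 m
P3–P5: 953.95 m
P3–P6: 808.18 m
P4–P5: 743.81 m
P4–P6: 257.49 m
P5–P6: 1001.01 m
Closest pair: P4–P6 at 257.49 m.

P4 and P6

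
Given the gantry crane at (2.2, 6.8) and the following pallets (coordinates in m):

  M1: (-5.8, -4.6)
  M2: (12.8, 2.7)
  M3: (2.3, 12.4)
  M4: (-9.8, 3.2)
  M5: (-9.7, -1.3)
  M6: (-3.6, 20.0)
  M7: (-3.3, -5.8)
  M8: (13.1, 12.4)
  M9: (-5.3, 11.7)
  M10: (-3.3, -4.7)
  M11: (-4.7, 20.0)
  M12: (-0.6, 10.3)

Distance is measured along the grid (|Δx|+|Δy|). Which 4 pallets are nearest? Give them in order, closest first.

Distances from (2.2, 6.8):
M1: 19.4 m
M2: 14.7 m
M3: 5.7 m
M4: 15.6 m
M5: 20.0 m
M6: 19.0 m
M7: 18.1 m
M8: 16.5 m
M9: 12.4 m
M10: 17.0 m
M11: 20.1 m
M12: 6.3 m
Sorted: M3 (5.7 m) < M12 (6.3 m) < M9 (12.4 m) < M2 (14.7 m) < M4 (15.6 m) < M8 (16.5 m) < …

M3, M12, M9, M2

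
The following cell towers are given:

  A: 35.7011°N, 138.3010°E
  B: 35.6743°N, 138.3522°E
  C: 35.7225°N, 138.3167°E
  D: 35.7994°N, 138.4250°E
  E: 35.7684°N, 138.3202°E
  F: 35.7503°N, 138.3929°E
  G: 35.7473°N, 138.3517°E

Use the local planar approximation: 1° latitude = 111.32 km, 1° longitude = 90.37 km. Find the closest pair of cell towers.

Pairwise distances:
A–B: √((-0.0268·111.32)² + (0.0512·90.37)²) = √(8.900532 + 21.408611) = 5.5054 km
A–C: √((0.0214·111.32)² + (0.0157·90.37)²) = √(5.675106 + 2.013019) = 2.7727 km
A–D: √((0.0983·111.32)² + (0.1240·90.37)²) = √(119.743909 + 125.571747) = 15.6626 km
A–E: √((0.0673·111.32)² + (0.0192·90.37)²) = √(56.127607 + 3.010586) = 7.6901 km
A–F: √((0.0492·111.32)² + (0.0919·90.37)²) = √(29.996916 + 68.973075) = 9.9484 km
A–G: √((0.0462·111.32)² + (0.0507·90.37)²) = √(26.450284 + 20.992516) = 6.8879 km
B–C: √((0.0482·111.32)² + (-0.0355·90.37)²) = √(28.789921 + 10.292130) = 6.2516 km
B–D: √((0.1251·111.32)² + (0.0728·90.37)²) = √(193.937152 + 43.282399) = 15.4019 km
B–E: √((0.0941·111.32)² + (-0.0320·90.37)²) = √(109.730066 + 8.362739) = 10.8671 km
B–F: √((0.0760·111.32)² + (0.0407·90.37)²) = √(71.577015 + 13.528118) = 9.2252 km
B–G: √((0.0730·111.32)² + (-0.0005·90.37)²) = √(66.037727 + 0.002042) = 8.1265 km
C–D: √((0.0769·111.32)² + (0.1083·90.37)²) = √(73.282297 + 95.786759) = 13.0027 km
C–E: √((0.0459·111.32)² + (0.0035·90.37)²) = √(26.107890 + 0.100043) = 5.1194 km
C–F: √((0.0278·111.32)² + (0.0762·90.37)²) = √(9.577143 + 47.419668) = 7.5496 km
C–G: √((0.0248·111.32)² + (0.0350·90.37)²) = √(7.621663 + 10.004253) = 4.1983 km
D–E: √((-0.0310·111.32)² + (-0.1048·90.37)²) = √(11.908849 + 89.695598) = 10.0799 km
D–F: √((-0.0491·111.32)² + (-0.0321·90.37)²) = √(29.875101 + 8.415087) = 6.1879 km
D–G: √((-0.0521·111.32)² + (-0.0733·90.37)²) = √(33.637355 + 43.878979) = 8.8043 km
E–F: √((-0.0181·111.32)² + (0.0727·90.37)²) = √(4.059790 + 43.163573) = 6.8719 km
E–G: √((-0.0211·111.32)² + (0.0315·90.37)²) = √(5.517106 + 8.103445) = 3.6906 km
F–G: √((-0.0030·111.32)² + (-0.0412·90.37)²) = √(0.111529 + 13.862546) = 3.7382 km
Closest pair: A–C at 2.7727 km.

A and C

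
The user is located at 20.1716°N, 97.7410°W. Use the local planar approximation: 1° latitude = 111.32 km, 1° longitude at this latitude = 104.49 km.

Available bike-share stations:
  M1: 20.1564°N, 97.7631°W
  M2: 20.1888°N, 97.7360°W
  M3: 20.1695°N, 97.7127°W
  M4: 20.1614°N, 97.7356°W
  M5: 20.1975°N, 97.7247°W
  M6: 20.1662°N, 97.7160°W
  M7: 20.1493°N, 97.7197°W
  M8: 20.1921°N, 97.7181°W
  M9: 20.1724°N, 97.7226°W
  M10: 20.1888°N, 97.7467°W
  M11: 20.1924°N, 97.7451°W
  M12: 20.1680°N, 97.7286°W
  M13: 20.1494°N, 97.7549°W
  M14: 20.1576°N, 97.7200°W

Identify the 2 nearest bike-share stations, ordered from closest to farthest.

M4, M12

Distances from 20.1716°N, 97.7410°W:
M1: 2.8628 km
M2: 1.9847 km
M3: 2.9663 km
M4: 1.2679 km
M5: 3.3487 km
M6: 2.6805 km
M7: 3.3341 km
M8: 3.3066 km
M9: 1.9247 km
M10: 2.0052 km
M11: 2.3548 km
M12: 1.3562 km
M13: 2.8665 km
M14: 2.6914 km
Sorted: M4 (1.2679 km) < M12 (1.3562 km) < M9 (1.9247 km) < M2 (1.9847 km) < …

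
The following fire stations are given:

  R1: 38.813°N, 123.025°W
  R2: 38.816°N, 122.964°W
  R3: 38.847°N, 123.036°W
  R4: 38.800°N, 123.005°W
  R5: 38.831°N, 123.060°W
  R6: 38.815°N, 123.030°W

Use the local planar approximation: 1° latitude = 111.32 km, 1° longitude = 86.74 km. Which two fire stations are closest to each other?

Pairwise distances:
R1–R6: 0.488 km
R1–R4: 2.259 km
R4–R6: 2.737 km
R3–R5: 2.740 km
R5–R6: 3.153 km
R3–R6: 3.600 km
R1–R5: 3.638 km
R1–R3: 3.903 km
R2–R4: 3.977 km
R1–R2: 5.302 km
R2–R6: 5.726 km
R3–R4: 5.883 km
R4–R5: 5.888 km
R2–R3: 7.135 km
R2–R5: 8.493 km
Closest pair: R1–R6 at 0.488 km.

R1 and R6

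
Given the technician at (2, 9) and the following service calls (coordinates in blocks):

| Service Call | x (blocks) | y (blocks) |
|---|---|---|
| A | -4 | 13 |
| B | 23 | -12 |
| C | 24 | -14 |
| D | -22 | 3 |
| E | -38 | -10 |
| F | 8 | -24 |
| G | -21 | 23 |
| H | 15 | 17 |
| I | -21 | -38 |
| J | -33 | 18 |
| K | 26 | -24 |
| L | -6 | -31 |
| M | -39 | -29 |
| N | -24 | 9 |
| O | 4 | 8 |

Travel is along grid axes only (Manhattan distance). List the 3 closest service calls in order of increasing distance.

O, A, H

Distances from (2, 9):
A: 10 blocks
B: 42 blocks
C: 45 blocks
D: 30 blocks
E: 59 blocks
F: 39 blocks
G: 37 blocks
H: 21 blocks
I: 70 blocks
J: 44 blocks
K: 57 blocks
L: 48 blocks
M: 79 blocks
N: 26 blocks
O: 3 blocks
Sorted: O (3 blocks) < A (10 blocks) < H (21 blocks) < N (26 blocks) < D (30 blocks) < …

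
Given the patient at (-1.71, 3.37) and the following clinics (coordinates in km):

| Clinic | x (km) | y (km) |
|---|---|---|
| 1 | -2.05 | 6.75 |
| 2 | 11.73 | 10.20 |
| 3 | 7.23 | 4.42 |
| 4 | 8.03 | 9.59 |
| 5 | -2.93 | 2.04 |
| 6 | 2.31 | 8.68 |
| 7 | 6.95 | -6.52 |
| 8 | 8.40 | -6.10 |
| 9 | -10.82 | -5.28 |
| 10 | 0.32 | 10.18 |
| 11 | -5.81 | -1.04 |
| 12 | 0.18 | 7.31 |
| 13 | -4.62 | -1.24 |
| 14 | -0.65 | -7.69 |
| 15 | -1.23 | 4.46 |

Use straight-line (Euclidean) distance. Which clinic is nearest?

Distances from (-1.71, 3.37):
1: 3.40 km
2: 15.08 km
3: 9.00 km
4: 11.56 km
5: 1.80 km
6: 6.66 km
7: 13.15 km
8: 13.85 km
9: 12.56 km
10: 7.11 km
11: 6.02 km
12: 4.37 km
13: 5.45 km
14: 11.11 km
15: 1.19 km
Minimum: 15 at 1.19 km.

15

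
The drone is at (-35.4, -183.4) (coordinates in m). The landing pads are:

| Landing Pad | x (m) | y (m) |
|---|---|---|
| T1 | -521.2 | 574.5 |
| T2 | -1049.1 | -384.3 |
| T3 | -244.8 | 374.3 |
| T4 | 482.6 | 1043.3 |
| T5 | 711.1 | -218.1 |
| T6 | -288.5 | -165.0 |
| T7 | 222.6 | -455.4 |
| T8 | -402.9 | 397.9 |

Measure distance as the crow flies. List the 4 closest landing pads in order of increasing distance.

T6, T7, T3, T8

Distances from (-35.4, -183.4):
T1: 900.2 m
T2: 1033.4 m
T3: 595.7 m
T4: 1331.6 m
T5: 747.3 m
T6: 253.8 m
T7: 374.9 m
T8: 687.7 m
Sorted: T6 (253.8 m) < T7 (374.9 m) < T3 (595.7 m) < T8 (687.7 m) < T5 (747.3 m) < T1 (900.2 m) < …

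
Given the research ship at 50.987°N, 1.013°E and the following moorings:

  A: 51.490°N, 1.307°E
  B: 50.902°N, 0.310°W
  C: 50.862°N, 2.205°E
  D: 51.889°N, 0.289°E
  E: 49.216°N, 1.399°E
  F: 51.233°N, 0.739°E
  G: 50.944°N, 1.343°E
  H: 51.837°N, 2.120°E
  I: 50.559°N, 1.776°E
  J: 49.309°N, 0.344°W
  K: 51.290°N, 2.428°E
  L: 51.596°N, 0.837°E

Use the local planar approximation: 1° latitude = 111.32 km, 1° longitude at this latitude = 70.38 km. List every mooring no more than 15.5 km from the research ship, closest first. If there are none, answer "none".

none

Distances from 50.987°N, 1.013°E:
A: 59.695 km
B: 93.592 km
C: 85.039 km
D: 112.600 km
E: 199.011 km
F: 33.493 km
G: 23.714 km
H: 122.570 km
I: 71.789 km
J: 209.794 km
K: 105.145 km
L: 68.916 km
Threshold 15.5 km: none within range.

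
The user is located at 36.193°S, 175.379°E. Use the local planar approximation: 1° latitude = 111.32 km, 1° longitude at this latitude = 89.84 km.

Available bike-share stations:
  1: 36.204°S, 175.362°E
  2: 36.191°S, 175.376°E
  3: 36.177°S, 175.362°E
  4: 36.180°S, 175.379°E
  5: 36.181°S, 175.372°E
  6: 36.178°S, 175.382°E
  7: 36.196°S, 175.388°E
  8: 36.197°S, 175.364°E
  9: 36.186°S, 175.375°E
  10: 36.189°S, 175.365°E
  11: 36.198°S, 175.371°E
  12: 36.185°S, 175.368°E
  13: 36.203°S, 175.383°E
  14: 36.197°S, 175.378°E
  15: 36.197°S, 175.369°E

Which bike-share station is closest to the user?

Distances from 36.193°S, 175.379°E:
1: 1.958 km
2: 0.350 km
3: 2.346 km
4: 1.447 km
5: 1.476 km
6: 1.691 km
7: 0.875 km
8: 1.419 km
9: 0.858 km
10: 1.334 km
11: 0.909 km
12: 1.330 km
13: 1.170 km
14: 0.454 km
15: 1.003 km
Minimum: 2 at 0.350 km.

2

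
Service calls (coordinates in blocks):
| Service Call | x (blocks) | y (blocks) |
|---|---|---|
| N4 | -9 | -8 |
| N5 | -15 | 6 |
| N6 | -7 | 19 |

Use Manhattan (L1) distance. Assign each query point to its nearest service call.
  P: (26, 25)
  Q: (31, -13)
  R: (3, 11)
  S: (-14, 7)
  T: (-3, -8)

P at (26, 25):
  N4: |-35| + |-33| = 35 + 33 = 68 blocks
  N5: |-41| + |-19| = 41 + 19 = 60 blocks
  N6: |-33| + |-6| = 33 + 6 = 39 blocks
  → nearest: N6 (39 blocks)
Q at (31, -13):
  N4: |-40| + |5| = 40 + 5 = 45 blocks
  N5: |-46| + |19| = 46 + 19 = 65 blocks
  N6: |-38| + |32| = 38 + 32 = 70 blocks
  → nearest: N4 (45 blocks)
R at (3, 11):
  N4: |-12| + |-19| = 12 + 19 = 31 blocks
  N5: |-18| + |-5| = 18 + 5 = 23 blocks
  N6: |-10| + |8| = 10 + 8 = 18 blocks
  → nearest: N6 (18 blocks)
S at (-14, 7):
  N4: |5| + |-15| = 5 + 15 = 20 blocks
  N5: |-1| + |-1| = 1 + 1 = 2 blocks
  N6: |7| + |12| = 7 + 12 = 19 blocks
  → nearest: N5 (2 blocks)
T at (-3, -8):
  N4: |-6| + |0| = 6 + 0 = 6 blocks
  N5: |-12| + |14| = 12 + 14 = 26 blocks
  N6: |-4| + |27| = 4 + 27 = 31 blocks
  → nearest: N4 (6 blocks)

P→N6; Q→N4; R→N6; S→N5; T→N4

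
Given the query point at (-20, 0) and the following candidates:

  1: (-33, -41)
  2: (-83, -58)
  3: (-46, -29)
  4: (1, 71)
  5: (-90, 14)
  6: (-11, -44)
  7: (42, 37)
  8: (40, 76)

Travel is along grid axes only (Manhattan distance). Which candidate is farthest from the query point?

Distances from (-20, 0):
1: |-13| + |-41| = 13 + 41 = 54
2: |-63| + |-58| = 63 + 58 = 121
3: |-26| + |-29| = 26 + 29 = 55
4: |21| + |71| = 21 + 71 = 92
5: |-70| + |14| = 70 + 14 = 84
6: |9| + |-44| = 9 + 44 = 53
7: |62| + |37| = 62 + 37 = 99
8: |60| + |76| = 60 + 76 = 136
Maximum: 8 at 136.

8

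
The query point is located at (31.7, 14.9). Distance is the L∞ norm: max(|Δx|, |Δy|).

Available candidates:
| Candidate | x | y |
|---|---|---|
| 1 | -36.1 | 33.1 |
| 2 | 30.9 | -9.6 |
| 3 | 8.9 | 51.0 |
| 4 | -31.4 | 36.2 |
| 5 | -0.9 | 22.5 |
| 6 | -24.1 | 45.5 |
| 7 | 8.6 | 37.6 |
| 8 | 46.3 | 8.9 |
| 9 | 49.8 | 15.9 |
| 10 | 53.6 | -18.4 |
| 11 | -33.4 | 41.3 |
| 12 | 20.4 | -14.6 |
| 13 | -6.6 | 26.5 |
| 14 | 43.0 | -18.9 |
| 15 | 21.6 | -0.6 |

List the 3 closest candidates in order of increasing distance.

Distances from (31.7, 14.9):
1: max(|-67.8|, |18.2|) = 67.8
2: max(|-0.8|, |-24.5|) = 24.5
3: max(|-22.8|, |36.1|) = 36.1
4: max(|-63.1|, |21.3|) = 63.1
5: max(|-32.6|, |7.6|) = 32.6
6: max(|-55.8|, |30.6|) = 55.8
7: max(|-23.1|, |22.7|) = 23.1
8: max(|14.6|, |-6.0|) = 14.6
9: max(|18.1|, |1.0|) = 18.1
10: max(|21.9|, |-33.3|) = 33.3
11: max(|-65.1|, |26.4|) = 65.1
12: max(|-11.3|, |-29.5|) = 29.5
13: max(|-38.3|, |11.6|) = 38.3
14: max(|11.3|, |-33.8|) = 33.8
15: max(|-10.1|, |-15.5|) = 15.5
Sorted: 8 (14.6) < 15 (15.5) < 9 (18.1) < 7 (23.1) < 2 (24.5) < …

8, 15, 9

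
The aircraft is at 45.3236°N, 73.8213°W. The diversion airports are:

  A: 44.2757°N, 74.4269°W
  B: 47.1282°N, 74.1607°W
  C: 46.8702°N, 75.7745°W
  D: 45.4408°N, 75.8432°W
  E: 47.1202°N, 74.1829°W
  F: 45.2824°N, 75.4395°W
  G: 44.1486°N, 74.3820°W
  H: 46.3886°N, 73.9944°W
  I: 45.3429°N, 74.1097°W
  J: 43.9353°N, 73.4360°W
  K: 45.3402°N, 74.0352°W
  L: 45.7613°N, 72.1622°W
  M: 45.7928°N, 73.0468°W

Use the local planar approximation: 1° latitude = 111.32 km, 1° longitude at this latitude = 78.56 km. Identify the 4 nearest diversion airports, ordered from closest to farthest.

K, I, M, H

Distances from 45.3236°N, 73.8213°W:
A: √((-1.0479·111.32)² + (-0.6056·78.56)²) = √(13607.742297 + 2263.469686) = 125.9810 km
B: √((1.8046·111.32)² + (-0.3394·78.56)²) = √(40356.017472 + 710.929647) = 202.6498 km
C: √((1.5466·111.32)² + (-1.9532·78.56)²) = √(29641.652188 + 23544.874548) = 230.6220 km
D: √((0.1172·111.32)² + (-2.0219·78.56)²) = √(170.216485 + 25230.293004) = 159.3754 km
E: √((1.7966·111.32)² + (-0.3616·78.56)²) = √(39999.004806 + 806.974466) = 202.0049 km
F: √((-0.0412·111.32)² + (-1.6182·78.56)²) = √(21.034918 + 16160.966992) = 127.2085 km
G: √((-1.1750·111.32)² + (-0.5607·78.56)²) = √(17108.901601 + 1940.278457) = 138.0188 km
H: √((1.0650·111.32)² + (-0.1731·78.56)²) = √(14055.477714 + 184.925621) = 119.3332 km
I: √((0.0193·111.32)² + (-0.2884·78.56)²) = √(4.615949 + 513.326236) = 22.7583 km
J: √((-1.3883·111.32)² + (0.3853·78.56)²) = √(23884.328879 + 916.222531) = 157.4819 km
K: √((0.0166·111.32)² + (-0.2139·78.56)²) = √(3.414779 + 282.373878) = 16.9053 km
L: √((0.4377·111.32)² + (1.6591·78.56)²) = √(2374.102627 + 16988.227810) = 139.1486 km
M: √((0.4692·111.32)² + (0.7745·78.56)²) = √(2728.113296 + 3702.079952) = 80.1885 km
Sorted: K (16.9053 km) < I (22.7583 km) < M (80.1885 km) < H (119.3332 km) < A (125.9810 km) < F (127.2085 km) < …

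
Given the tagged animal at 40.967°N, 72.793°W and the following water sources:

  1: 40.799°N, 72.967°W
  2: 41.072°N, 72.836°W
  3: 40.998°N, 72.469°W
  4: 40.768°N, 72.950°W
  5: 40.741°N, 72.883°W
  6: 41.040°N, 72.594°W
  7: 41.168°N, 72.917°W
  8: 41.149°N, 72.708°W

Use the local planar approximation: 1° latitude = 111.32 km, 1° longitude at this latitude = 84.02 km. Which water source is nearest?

Distances from 40.967°N, 72.793°W:
1: √((-0.168·111.32)² + (-0.174·84.02)²) = √(349.75583 + 213.72920) = 23.738 km
2: √((0.105·111.32)² + (-0.043·84.02)²) = √(136.62337 + 13.05276) = 12.234 km
3: √((0.031·111.32)² + (0.324·84.02)²) = √(11.90885 + 741.06342) = 27.440 km
4: √((-0.199·111.32)² + (-0.157·84.02)²) = √(490.74123 + 174.00617) = 25.783 km
5: √((-0.226·111.32)² + (-0.090·84.02)²) = √(632.94107 + 57.18082) = 26.270 km
6: √((0.073·111.32)² + (0.199·84.02)²) = √(66.03773 + 279.55773) = 18.590 km
7: √((0.201·111.32)² + (-0.124·84.02)²) = √(500.65495 + 108.54473) = 24.682 km
8: √((0.182·111.32)² + (0.085·84.02)²) = √(410.47732 + 51.00388) = 21.482 km
Minimum: 2 at 12.234 km.

2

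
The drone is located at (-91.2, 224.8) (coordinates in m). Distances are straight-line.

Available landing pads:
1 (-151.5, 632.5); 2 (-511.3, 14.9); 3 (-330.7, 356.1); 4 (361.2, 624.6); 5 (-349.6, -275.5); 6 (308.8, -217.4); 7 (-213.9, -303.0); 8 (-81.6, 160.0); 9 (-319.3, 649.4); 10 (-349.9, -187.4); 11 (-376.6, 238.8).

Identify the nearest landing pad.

8

Distances from (-91.2, 224.8):
1: 412.1 m
2: 469.6 m
3: 273.1 m
4: 603.7 m
5: 563.1 m
6: 596.3 m
7: 541.9 m
8: 65.5 m
9: 482.0 m
10: 486.7 m
11: 285.7 m
Minimum: 8 at 65.5 m.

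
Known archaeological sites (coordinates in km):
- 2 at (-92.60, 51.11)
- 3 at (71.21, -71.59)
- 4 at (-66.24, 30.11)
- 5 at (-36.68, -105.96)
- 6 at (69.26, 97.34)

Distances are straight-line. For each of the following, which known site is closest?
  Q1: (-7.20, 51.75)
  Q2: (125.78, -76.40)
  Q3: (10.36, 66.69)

Q1→4; Q2→3; Q3→6

Q1 at (-7.20, 51.75):
  2: √((-85.40)² + (-0.64)²) = √(7293.1600 + 0.4096) = 85.40 km
  3: √((78.41)² + (-123.34)²) = √(6148.1281 + 15212.7556) = 146.15 km
  4: √((-59.04)² + (-21.64)²) = √(3485.7216 + 468.2896) = 62.88 km
  5: √((-29.48)² + (-157.71)²) = √(869.0704 + 24872.4441) = 160.44 km
  6: √((76.46)² + (45.59)²) = √(5846.1316 + 2078.4481) = 89.02 km
  → nearest: 4 (62.88 km)
Q2 at (125.78, -76.40):
  2: √((-218.38)² + (127.51)²) = √(47689.8244 + 16258.8001) = 252.88 km
  3: √((-54.57)² + (4.81)²) = √(2977.8849 + 23.1361) = 54.78 km
  4: √((-192.02)² + (106.51)²) = √(36871.6804 + 11344.3801) = 219.58 km
  5: √((-162.46)² + (-29.56)²) = √(26393.2516 + 873.7936) = 165.13 km
  6: √((-56.52)² + (173.74)²) = √(3194.5104 + 30185.5876) = 182.70 km
  → nearest: 3 (54.78 km)
Q3 at (10.36, 66.69):
  2: √((-102.96)² + (-15.58)²) = √(10600.7616 + 242.7364) = 104.13 km
  3: √((60.85)² + (-138.28)²) = √(3702.7225 + 19121.3584) = 151.08 km
  4: √((-76.60)² + (-36.58)²) = √(5867.5600 + 1338.0964) = 84.89 km
  5: √((-47.04)² + (-172.65)²) = √(2212.7616 + 29808.0225) = 178.94 km
  6: √((58.90)² + (30.65)²) = √(3469.2100 + 939.4225) = 66.40 km
  → nearest: 6 (66.40 km)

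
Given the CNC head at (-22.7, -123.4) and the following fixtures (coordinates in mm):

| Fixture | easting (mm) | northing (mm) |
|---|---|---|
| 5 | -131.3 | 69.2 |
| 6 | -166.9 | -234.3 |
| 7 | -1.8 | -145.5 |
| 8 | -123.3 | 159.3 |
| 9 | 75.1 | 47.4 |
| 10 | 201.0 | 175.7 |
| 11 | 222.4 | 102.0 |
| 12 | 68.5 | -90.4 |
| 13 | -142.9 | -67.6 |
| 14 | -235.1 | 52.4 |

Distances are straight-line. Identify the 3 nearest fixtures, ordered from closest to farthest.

Distances from (-22.7, -123.4):
5: 221.1 mm
6: 181.9 mm
7: 30.4 mm
8: 300.1 mm
9: 196.8 mm
10: 373.5 mm
11: 333.0 mm
12: 97.0 mm
13: 132.5 mm
14: 275.7 mm
Sorted: 7 (30.4 mm) < 12 (97.0 mm) < 13 (132.5 mm) < 6 (181.9 mm) < 9 (196.8 mm) < …

7, 12, 13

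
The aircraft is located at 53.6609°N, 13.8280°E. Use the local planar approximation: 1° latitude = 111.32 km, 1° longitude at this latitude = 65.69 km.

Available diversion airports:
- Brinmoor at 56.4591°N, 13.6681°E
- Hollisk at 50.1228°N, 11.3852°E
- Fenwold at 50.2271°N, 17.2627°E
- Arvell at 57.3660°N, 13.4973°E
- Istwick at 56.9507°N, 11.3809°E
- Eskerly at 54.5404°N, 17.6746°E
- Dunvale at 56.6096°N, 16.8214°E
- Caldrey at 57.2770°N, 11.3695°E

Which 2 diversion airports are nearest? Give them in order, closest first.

Eskerly, Brinmoor

Distances from 53.6609°N, 13.8280°E:
Brinmoor: √((2.7982·111.32)² + (-0.1599·65.69)²) = √(97029.523771 + 110.330466) = 311.6727 km
Hollisk: √((-3.5381·111.32)² + (-2.4428·65.69)²) = √(155126.717336 + 25749.828826) = 425.2958 km
Fenwold: √((-3.4338·111.32)² + (3.4347·65.69)²) = √(146115.533432 + 50906.840529) = 443.8720 km
Arvell: √((3.7051·111.32)² + (-0.3307·65.69)²) = √(170116.431230 + 471.918403) = 413.0234 km
Istwick: √((3.2898·111.32)² + (-2.4471·65.69)²) = √(134117.480988 + 25840.562178) = 399.9476 km
Eskerly: √((0.8795·111.32)² + (3.8466·65.69)²) = √(9585.573087 + 63848.776315) = 270.9877 km
Dunvale: √((2.9487·111.32)² + (2.9934·65.69)²) = √(107747.592447 + 38665.891896) = 382.6401 km
Caldrey: √((3.6161·111.32)² + (-2.4585·65.69)²) = √(162041.874818 + 26081.883396) = 433.7324 km
Sorted: Eskerly (270.9877 km) < Brinmoor (311.6727 km) < Dunvale (382.6401 km) < Istwick (399.9476 km) < …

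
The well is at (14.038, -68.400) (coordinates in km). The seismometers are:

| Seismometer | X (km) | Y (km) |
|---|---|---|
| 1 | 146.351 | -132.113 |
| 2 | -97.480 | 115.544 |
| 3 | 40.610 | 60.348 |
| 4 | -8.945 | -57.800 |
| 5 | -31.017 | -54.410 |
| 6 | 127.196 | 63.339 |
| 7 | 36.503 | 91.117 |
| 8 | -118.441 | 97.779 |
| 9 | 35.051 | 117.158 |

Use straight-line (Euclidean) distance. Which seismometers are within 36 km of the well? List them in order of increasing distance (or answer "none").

Distances from (14.038, -68.400):
1: 146.854 km
2: 215.108 km
3: 131.461 km
4: 25.310 km
5: 47.177 km
6: 173.666 km
7: 161.091 km
8: 212.523 km
9: 186.744 km
Threshold 36 km: 4 (25.310 km) is within range.

4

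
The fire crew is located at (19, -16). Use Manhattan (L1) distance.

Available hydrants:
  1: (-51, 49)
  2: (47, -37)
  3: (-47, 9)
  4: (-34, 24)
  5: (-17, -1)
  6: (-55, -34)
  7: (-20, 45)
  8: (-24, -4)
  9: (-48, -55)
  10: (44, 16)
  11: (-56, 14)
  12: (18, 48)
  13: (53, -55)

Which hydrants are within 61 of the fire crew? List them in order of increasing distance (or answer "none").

2, 5, 8, 10

Distances from (19, -16):
1: |-70| + |65| = 70 + 65 = 135
2: |28| + |-21| = 28 + 21 = 49
3: |-66| + |25| = 66 + 25 = 91
4: |-53| + |40| = 53 + 40 = 93
5: |-36| + |15| = 36 + 15 = 51
6: |-74| + |-18| = 74 + 18 = 92
7: |-39| + |61| = 39 + 61 = 100
8: |-43| + |12| = 43 + 12 = 55
9: |-67| + |-39| = 67 + 39 = 106
10: |25| + |32| = 25 + 32 = 57
11: |-75| + |30| = 75 + 30 = 105
12: |-1| + |64| = 1 + 64 = 65
13: |34| + |-39| = 34 + 39 = 73
Threshold 61: 2 (49), 5 (51), 8 (55), 10 (57) are within range.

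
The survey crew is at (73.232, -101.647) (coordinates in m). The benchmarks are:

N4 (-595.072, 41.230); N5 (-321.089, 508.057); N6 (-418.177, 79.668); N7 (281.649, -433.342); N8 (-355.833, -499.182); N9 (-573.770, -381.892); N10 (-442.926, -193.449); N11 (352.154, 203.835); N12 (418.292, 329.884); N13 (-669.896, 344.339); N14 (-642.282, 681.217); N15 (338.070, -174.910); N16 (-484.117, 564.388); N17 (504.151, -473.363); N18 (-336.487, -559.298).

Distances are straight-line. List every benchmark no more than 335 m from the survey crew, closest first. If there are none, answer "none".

Distances from (73.232, -101.647):
N4: 683.406 m
N5: 726.105 m
N6: 523.792 m
N7: 391.739 m
N8: 584.920 m
N9: 705.088 m
N10: 524.258 m
N11: 413.663 m
N12: 552.526 m
N13: 866.685 m
N14: 1060.583 m
N15: 274.785 m
N16: 868.470 m
N17: 569.090 m
N18: 614.259 m
Threshold 335 m: N15 (274.785 m) is within range.

N15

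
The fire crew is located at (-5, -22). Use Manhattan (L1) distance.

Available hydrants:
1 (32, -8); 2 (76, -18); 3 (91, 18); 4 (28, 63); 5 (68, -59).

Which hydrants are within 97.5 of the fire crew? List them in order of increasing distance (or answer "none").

1, 2

Distances from (-5, -22):
1: 51
2: 85
3: 136
4: 118
5: 110
Threshold 97.5: 1 (51), 2 (85) are within range.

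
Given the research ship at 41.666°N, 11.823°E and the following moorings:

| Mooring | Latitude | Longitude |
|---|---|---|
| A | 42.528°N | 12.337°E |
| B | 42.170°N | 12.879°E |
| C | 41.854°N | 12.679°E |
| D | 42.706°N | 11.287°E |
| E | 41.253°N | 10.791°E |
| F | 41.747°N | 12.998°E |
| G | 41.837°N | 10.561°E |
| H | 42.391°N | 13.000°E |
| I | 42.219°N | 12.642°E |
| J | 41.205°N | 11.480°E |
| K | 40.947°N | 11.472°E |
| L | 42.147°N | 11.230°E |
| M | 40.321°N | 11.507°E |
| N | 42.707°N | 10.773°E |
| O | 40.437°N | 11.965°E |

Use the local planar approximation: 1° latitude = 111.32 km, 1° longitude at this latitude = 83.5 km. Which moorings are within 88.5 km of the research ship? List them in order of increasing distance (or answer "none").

Distances from 41.666°N, 11.823°E:
A: √((0.862·111.32)² + (0.514·83.5)²) = √(9207.90706 + 1842.04056) = 105.119 km
B: √((0.504·111.32)² + (1.056·83.5)²) = √(3147.80244 + 7775.00698) = 104.512 km
C: √((0.188·111.32)² + (0.856·83.5)²) = √(437.98788 + 5108.81858) = 74.477 km
D: √((1.040·111.32)² + (-0.536·83.5)²) = √(13403.34122 + 2003.09954) = 124.123 km
E: √((-0.413·111.32)² + (-1.032·83.5)²) = √(2113.71534 + 7425.61358) = 97.669 km
F: √((0.081·111.32)² + (1.175·83.5)²) = √(81.30485 + 9626.06266) = 98.526 km
G: √((0.171·111.32)² + (-1.262·83.5)²) = √(362.35864 + 11104.31213) = 107.083 km
H: √((0.725·111.32)² + (1.177·83.5)²) = √(6513.61985 + 9658.86012) = 127.171 km
I: √((0.553·111.32)² + (0.819·83.5)²) = √(3789.62868 + 4676.71338) = 92.013 km
J: √((-0.461·111.32)² + (-0.343·83.5)²) = √(2633.59049 + 820.27824) = 58.770 km
K: √((-0.719·111.32)² + (-0.351·83.5)²) = √(6406.25433 + 858.98817) = 85.236 km
L: √((0.481·111.32)² + (-0.593·83.5)²) = √(2867.05846 + 2451.78474) = 72.930 km
M: √((-1.345·111.32)² + (-0.316·83.5)²) = √(22417.69541 + 696.22100) = 152.033 km
N: √((1.041·111.32)² + (-1.050·83.5)²) = √(13429.12927 + 7686.90563) = 145.314 km
O: √((-1.229·111.32)² + (0.142·83.5)²) = √(18717.59996 + 140.58845) = 137.325 km
Threshold 88.5 km: J (58.770 km), L (72.930 km), C (74.477 km), K (85.236 km) are within range.

J, L, C, K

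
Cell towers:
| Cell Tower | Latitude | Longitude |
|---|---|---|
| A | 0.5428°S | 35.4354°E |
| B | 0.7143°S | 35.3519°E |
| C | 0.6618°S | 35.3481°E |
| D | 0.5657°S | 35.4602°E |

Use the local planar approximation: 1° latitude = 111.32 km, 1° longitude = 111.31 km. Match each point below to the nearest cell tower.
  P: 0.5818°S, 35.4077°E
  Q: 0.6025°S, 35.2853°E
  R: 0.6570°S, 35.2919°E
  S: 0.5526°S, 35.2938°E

P at 0.5818°S, 35.4077°E:
  A: 5.3250 km
  B: 16.0043 km
  C: 11.1050 km
  D: 6.1124 km
  → nearest: A (5.3250 km)
Q at 0.6025°S, 35.2853°E:
  A: 17.9809 km
  B: 14.4862 km
  C: 9.6146 km
  D: 19.8945 km
  → nearest: C (9.6146 km)
R at 0.6570°S, 35.2919°E:
  A: 20.4145 km
  B: 9.2353 km
  C: 6.2784 km
  D: 21.3129 km
  → nearest: C (6.2784 km)
S at 0.5526°S, 35.2938°E:
  A: 15.7992 km
  B: 19.1269 km
  C: 13.5758 km
  D: 18.5793 km
  → nearest: C (13.5758 km)

P→A; Q→C; R→C; S→C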